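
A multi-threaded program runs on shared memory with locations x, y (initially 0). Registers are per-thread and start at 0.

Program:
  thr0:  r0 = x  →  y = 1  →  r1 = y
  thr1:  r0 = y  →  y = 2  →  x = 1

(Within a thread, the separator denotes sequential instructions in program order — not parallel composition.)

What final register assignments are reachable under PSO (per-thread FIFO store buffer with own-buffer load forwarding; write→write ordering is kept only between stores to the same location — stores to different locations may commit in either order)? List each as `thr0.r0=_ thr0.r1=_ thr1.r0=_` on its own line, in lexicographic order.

outcome vector order: (thr0.r0,thr0.r1,thr1.r0)
|PSO outcomes| = 6

thr0.r0=0 thr0.r1=1 thr1.r0=0
thr0.r0=0 thr0.r1=1 thr1.r0=1
thr0.r0=0 thr0.r1=2 thr1.r0=0
thr0.r0=0 thr0.r1=2 thr1.r0=1
thr0.r0=1 thr0.r1=1 thr1.r0=0
thr0.r0=1 thr0.r1=2 thr1.r0=0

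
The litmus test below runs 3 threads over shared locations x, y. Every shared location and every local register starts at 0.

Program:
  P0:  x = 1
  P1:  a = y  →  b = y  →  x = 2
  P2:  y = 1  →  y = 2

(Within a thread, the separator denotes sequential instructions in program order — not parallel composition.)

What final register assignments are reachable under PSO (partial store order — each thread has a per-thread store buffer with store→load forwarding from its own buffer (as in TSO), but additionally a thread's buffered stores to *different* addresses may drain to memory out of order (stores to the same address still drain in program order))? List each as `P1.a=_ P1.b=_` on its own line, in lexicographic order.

P1.a=0 P1.b=0
P1.a=0 P1.b=1
P1.a=0 P1.b=2
P1.a=1 P1.b=1
P1.a=1 P1.b=2
P1.a=2 P1.b=2

outcome vector order: (P1.a,P1.b)
|PSO outcomes| = 6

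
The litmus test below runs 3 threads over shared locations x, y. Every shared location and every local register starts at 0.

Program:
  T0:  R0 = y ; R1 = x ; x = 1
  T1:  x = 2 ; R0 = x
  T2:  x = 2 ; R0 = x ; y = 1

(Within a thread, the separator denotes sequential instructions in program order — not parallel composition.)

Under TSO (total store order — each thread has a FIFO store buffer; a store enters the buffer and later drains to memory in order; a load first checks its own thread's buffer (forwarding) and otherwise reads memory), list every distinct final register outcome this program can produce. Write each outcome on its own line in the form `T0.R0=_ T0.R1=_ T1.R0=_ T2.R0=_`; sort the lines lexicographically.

outcome vector order: (T0.R0,T0.R1,T1.R0,T2.R0)
|TSO outcomes| = 10

T0.R0=0 T0.R1=0 T1.R0=1 T2.R0=1
T0.R0=0 T0.R1=0 T1.R0=1 T2.R0=2
T0.R0=0 T0.R1=0 T1.R0=2 T2.R0=1
T0.R0=0 T0.R1=0 T1.R0=2 T2.R0=2
T0.R0=0 T0.R1=2 T1.R0=1 T2.R0=1
T0.R0=0 T0.R1=2 T1.R0=1 T2.R0=2
T0.R0=0 T0.R1=2 T1.R0=2 T2.R0=1
T0.R0=0 T0.R1=2 T1.R0=2 T2.R0=2
T0.R0=1 T0.R1=2 T1.R0=1 T2.R0=2
T0.R0=1 T0.R1=2 T1.R0=2 T2.R0=2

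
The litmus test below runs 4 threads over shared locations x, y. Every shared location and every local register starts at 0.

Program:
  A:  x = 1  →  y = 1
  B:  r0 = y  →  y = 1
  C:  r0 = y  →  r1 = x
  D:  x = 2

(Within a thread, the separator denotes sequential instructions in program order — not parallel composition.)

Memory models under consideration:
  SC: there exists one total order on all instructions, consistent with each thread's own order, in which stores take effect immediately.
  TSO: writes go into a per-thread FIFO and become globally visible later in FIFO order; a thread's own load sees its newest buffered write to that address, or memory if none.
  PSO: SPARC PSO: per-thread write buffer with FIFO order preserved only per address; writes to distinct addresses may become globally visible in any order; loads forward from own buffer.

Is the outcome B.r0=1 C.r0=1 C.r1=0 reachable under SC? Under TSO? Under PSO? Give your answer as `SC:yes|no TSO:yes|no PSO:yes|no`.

outcome vector order: (B.r0,C.r0,C.r1)
SC (11): (0,0,0) (0,0,1) (0,0,2) (0,1,0) (0,1,1) (0,1,2) (1,0,0) (1,0,1) (1,0,2) (1,1,1) (1,1,2)
TSO (11): (0,0,0) (0,0,1) (0,0,2) (0,1,0) (0,1,1) (0,1,2) (1,0,0) (1,0,1) (1,0,2) (1,1,1) (1,1,2)
PSO (12): (0,0,0) (0,0,1) (0,0,2) (0,1,0) (0,1,1) (0,1,2) (1,0,0) (1,0,1) (1,0,2) (1,1,0) (1,1,1) (1,1,2)
target (1,1,0) ∈ {PSO}

SC:no TSO:no PSO:yes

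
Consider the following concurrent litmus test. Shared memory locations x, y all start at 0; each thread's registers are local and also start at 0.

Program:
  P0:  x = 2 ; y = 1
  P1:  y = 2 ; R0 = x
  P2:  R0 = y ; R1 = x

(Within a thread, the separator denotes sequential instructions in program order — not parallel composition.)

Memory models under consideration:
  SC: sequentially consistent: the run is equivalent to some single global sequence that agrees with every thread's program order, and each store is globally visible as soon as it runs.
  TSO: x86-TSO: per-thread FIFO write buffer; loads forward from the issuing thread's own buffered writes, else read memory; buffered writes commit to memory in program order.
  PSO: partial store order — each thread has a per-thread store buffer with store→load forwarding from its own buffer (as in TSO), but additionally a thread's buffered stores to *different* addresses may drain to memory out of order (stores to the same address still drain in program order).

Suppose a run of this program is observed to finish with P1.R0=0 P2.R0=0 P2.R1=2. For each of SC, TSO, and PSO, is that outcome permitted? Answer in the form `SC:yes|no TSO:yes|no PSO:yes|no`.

SC:yes TSO:yes PSO:yes

outcome vector order: (P1.R0,P2.R0,P2.R1)
SC: 10 outcomes — {0/0/0; 0/0/2; 0/1/2; 0/2/0; 0/2/2; 2/0/0; 2/0/2; 2/1/2; 2/2/0; 2/2/2}
TSO: 10 outcomes — {0/0/0; 0/0/2; 0/1/2; 0/2/0; 0/2/2; 2/0/0; 2/0/2; 2/1/2; 2/2/0; 2/2/2}
PSO: 12 outcomes — {0/0/0; 0/0/2; 0/1/0; 0/1/2; 0/2/0; 0/2/2; 2/0/0; 2/0/2; 2/1/0; 2/1/2; 2/2/0; 2/2/2}
target 0/0/2 ∈ {SC,TSO,PSO}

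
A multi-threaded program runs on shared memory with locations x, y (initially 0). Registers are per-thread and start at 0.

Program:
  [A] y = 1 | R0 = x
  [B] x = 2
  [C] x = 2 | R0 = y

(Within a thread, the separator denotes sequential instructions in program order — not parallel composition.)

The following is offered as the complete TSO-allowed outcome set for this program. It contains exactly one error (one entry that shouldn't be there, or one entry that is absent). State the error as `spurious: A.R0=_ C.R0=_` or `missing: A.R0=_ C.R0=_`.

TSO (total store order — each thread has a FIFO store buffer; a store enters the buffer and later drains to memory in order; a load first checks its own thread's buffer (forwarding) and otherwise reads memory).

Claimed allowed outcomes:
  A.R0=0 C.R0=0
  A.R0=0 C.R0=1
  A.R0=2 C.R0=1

outcome vector order: (A.R0,C.R0)
TSO: 4 outcomes — {00, 01, 20, 21}
TSO∖claimed = {20}

missing: A.R0=2 C.R0=0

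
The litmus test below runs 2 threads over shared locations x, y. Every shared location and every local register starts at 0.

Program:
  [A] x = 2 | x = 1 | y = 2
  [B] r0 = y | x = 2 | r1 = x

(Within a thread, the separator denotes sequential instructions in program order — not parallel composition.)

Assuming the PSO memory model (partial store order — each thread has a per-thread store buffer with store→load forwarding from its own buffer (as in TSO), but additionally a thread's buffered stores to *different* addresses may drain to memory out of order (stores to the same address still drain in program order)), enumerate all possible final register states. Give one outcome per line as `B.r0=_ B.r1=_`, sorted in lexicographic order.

B.r0=0 B.r1=1
B.r0=0 B.r1=2
B.r0=2 B.r1=1
B.r0=2 B.r1=2

outcome vector order: (B.r0,B.r1)
|PSO outcomes| = 4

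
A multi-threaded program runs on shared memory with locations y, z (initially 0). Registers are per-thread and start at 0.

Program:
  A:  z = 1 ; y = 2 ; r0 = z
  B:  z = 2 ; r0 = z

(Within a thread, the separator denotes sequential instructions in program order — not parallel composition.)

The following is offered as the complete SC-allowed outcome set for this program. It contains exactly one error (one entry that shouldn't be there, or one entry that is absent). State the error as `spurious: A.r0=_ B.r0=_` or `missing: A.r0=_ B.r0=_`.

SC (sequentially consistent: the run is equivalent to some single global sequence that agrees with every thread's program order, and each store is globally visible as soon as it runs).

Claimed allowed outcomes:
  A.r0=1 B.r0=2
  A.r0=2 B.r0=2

missing: A.r0=1 B.r0=1

outcome vector order: (A.r0,B.r0)
SC: 3 outcomes — {<1 1>; <1 2>; <2 2>}
SC∖claimed = {<1 1>}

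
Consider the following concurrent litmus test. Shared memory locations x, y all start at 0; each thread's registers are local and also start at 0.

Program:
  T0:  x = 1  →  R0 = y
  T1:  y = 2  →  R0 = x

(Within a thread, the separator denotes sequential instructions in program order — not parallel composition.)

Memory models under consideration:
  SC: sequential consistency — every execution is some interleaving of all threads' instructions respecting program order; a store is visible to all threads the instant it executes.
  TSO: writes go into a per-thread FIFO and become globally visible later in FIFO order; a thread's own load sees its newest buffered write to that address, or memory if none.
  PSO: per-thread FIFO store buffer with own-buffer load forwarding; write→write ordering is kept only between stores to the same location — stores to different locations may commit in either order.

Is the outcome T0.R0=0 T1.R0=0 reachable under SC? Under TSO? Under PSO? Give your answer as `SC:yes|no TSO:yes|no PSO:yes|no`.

SC:no TSO:yes PSO:yes

outcome vector order: (T0.R0,T1.R0)
[SC] allowed = {01 20 21}
[TSO] allowed = {00 01 20 21}
[PSO] allowed = {00 01 20 21}
target 00 ∈ {TSO,PSO}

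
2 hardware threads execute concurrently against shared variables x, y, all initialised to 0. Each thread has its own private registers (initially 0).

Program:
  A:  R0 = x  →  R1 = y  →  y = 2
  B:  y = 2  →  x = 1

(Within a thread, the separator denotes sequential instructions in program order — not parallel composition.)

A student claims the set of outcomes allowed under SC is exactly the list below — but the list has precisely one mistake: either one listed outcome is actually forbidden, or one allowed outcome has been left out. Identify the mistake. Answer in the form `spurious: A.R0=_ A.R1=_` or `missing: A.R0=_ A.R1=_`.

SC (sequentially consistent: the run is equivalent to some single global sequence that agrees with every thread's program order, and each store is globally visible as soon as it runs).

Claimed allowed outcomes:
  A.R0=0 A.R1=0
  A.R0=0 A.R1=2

missing: A.R0=1 A.R1=2

outcome vector order: (A.R0,A.R1)
under SC → <0 0>; <0 2>; <1 2>
SC∖claimed = {<1 2>}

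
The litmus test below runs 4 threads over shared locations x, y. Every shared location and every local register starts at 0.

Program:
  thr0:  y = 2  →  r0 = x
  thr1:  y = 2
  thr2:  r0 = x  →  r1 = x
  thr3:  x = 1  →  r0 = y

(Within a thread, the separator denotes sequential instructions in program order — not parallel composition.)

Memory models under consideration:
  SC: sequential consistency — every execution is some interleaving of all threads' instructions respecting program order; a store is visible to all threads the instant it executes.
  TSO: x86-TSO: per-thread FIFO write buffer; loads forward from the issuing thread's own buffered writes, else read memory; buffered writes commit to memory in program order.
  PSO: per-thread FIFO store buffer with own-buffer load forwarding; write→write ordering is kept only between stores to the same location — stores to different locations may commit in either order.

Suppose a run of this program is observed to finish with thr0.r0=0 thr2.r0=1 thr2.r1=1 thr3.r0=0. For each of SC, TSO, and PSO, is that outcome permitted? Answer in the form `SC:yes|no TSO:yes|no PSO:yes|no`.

SC:no TSO:yes PSO:yes

outcome vector order: (thr0.r0,thr2.r0,thr2.r1,thr3.r0)
[SC] allowed = {<0 0 0 2> <0 0 1 2> <0 1 1 2> <1 0 0 0> <1 0 0 2> <1 0 1 0> <1 0 1 2> <1 1 1 0> <1 1 1 2>}
[TSO] allowed = {<0 0 0 0> <0 0 0 2> <0 0 1 0> <0 0 1 2> <0 1 1 0> <0 1 1 2> <1 0 0 0> <1 0 0 2> <1 0 1 0> <1 0 1 2> <1 1 1 0> <1 1 1 2>}
[PSO] allowed = {<0 0 0 0> <0 0 0 2> <0 0 1 0> <0 0 1 2> <0 1 1 0> <0 1 1 2> <1 0 0 0> <1 0 0 2> <1 0 1 0> <1 0 1 2> <1 1 1 0> <1 1 1 2>}
target <0 1 1 0> ∈ {TSO,PSO}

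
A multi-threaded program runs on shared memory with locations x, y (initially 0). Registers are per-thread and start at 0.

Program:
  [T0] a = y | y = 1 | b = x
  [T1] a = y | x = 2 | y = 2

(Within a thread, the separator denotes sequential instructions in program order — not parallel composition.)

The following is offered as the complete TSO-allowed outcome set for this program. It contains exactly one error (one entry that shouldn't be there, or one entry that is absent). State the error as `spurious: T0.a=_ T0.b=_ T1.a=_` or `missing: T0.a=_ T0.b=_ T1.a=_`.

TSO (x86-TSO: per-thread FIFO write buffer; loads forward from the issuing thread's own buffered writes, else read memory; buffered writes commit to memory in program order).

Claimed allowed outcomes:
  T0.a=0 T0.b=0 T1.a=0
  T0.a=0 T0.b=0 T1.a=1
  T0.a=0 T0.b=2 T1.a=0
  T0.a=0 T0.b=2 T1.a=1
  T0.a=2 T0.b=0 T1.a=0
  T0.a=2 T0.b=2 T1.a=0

outcome vector order: (T0.a,T0.b,T1.a)
under TSO → 000, 001, 020, 021, 220
claimed∖TSO = {200}

spurious: T0.a=2 T0.b=0 T1.a=0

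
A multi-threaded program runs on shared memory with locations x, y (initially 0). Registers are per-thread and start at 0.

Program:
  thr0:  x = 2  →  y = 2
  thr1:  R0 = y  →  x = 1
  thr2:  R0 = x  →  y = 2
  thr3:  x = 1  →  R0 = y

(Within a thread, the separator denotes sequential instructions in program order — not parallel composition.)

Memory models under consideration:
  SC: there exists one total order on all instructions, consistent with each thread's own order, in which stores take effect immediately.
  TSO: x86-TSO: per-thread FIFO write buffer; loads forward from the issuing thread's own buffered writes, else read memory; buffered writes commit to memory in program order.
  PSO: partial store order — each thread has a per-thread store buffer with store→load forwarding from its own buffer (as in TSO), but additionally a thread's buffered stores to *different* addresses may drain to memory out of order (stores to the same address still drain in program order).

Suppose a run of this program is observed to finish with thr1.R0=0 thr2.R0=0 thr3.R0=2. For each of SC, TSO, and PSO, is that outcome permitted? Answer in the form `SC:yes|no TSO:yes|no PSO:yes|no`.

outcome vector order: (thr1.R0,thr2.R0,thr3.R0)
under SC → 000; 002; 010; 012; 020; 022; 200; 202; 210; 212; 220; 222
under TSO → 000; 002; 010; 012; 020; 022; 200; 202; 210; 212; 220; 222
under PSO → 000; 002; 010; 012; 020; 022; 200; 202; 210; 212; 220; 222
target 002 ∈ {SC,TSO,PSO}

SC:yes TSO:yes PSO:yes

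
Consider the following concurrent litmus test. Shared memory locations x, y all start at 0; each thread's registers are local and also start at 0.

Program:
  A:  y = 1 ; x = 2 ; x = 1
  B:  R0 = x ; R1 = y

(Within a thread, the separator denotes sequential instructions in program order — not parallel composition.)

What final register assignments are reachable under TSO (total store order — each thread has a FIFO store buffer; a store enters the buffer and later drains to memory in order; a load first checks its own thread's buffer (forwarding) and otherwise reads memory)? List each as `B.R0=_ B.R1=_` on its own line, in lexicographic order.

outcome vector order: (B.R0,B.R1)
|TSO outcomes| = 4

B.R0=0 B.R1=0
B.R0=0 B.R1=1
B.R0=1 B.R1=1
B.R0=2 B.R1=1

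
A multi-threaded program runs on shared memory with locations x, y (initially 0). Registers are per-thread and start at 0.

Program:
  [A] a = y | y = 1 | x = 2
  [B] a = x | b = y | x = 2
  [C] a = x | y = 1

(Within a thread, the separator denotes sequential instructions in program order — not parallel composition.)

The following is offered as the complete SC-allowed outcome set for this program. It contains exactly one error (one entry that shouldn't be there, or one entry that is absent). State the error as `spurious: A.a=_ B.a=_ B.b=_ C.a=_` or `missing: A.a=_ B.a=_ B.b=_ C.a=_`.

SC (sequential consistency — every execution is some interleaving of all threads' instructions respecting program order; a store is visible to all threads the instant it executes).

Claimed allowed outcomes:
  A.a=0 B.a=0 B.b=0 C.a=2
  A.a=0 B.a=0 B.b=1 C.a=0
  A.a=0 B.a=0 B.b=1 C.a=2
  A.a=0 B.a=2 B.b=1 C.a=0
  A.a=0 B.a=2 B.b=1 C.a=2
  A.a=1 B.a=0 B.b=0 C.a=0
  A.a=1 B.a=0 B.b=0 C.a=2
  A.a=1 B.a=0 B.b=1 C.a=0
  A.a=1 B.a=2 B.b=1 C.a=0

outcome vector order: (A.a,B.a,B.b,C.a)
under SC → <0 0 0 0>; <0 0 0 2>; <0 0 1 0>; <0 0 1 2>; <0 2 1 0>; <0 2 1 2>; <1 0 0 0>; <1 0 0 2>; <1 0 1 0>; <1 2 1 0>
SC∖claimed = {<0 0 0 0>}

missing: A.a=0 B.a=0 B.b=0 C.a=0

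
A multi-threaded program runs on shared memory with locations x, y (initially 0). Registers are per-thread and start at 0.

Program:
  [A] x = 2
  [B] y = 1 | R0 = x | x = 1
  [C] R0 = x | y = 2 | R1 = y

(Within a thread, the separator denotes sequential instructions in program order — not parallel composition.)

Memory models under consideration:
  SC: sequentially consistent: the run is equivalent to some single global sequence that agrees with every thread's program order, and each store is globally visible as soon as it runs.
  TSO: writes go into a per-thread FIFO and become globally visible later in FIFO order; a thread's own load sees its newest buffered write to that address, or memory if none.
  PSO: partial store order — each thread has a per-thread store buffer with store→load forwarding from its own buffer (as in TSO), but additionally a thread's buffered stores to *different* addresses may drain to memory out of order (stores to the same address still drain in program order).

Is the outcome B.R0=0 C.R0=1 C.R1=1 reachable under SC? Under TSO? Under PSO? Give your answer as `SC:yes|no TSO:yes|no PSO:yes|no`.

SC:no TSO:no PSO:yes

outcome vector order: (B.R0,C.R0,C.R1)
SC (9): <0 0 1> <0 0 2> <0 1 2> <0 2 2> <2 0 1> <2 0 2> <2 1 2> <2 2 1> <2 2 2>
TSO (10): <0 0 1> <0 0 2> <0 1 2> <0 2 1> <0 2 2> <2 0 1> <2 0 2> <2 1 2> <2 2 1> <2 2 2>
PSO (12): <0 0 1> <0 0 2> <0 1 1> <0 1 2> <0 2 1> <0 2 2> <2 0 1> <2 0 2> <2 1 1> <2 1 2> <2 2 1> <2 2 2>
target <0 1 1> ∈ {PSO}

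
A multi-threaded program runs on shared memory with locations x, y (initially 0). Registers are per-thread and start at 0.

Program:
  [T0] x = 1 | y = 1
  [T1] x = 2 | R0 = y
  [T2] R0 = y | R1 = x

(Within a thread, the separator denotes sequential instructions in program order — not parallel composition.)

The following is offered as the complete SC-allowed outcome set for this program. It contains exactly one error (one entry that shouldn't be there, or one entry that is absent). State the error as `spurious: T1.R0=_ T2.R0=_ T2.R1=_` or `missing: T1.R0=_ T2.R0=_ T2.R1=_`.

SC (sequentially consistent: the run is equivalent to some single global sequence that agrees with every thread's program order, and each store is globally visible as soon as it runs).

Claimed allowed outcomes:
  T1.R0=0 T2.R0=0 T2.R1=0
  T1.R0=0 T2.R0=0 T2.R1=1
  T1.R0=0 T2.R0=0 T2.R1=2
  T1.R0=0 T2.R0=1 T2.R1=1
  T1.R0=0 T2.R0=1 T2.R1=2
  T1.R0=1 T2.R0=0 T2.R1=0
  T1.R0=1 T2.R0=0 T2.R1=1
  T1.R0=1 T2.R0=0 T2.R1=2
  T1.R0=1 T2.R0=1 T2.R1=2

missing: T1.R0=1 T2.R0=1 T2.R1=1

outcome vector order: (T1.R0,T2.R0,T2.R1)
under SC → 0/0/0 0/0/1 0/0/2 0/1/1 0/1/2 1/0/0 1/0/1 1/0/2 1/1/1 1/1/2
SC∖claimed = {1/1/1}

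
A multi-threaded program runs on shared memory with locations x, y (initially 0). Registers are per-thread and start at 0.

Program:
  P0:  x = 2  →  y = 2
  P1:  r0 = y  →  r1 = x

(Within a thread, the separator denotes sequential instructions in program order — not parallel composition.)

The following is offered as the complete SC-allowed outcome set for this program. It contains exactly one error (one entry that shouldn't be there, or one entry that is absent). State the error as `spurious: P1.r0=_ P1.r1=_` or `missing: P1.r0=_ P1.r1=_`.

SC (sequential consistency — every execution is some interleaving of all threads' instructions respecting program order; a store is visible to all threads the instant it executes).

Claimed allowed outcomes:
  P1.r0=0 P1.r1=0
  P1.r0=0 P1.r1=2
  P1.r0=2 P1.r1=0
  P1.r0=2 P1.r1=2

spurious: P1.r0=2 P1.r1=0

outcome vector order: (P1.r0,P1.r1)
SC (3): 0/0, 0/2, 2/2
claimed∖SC = {2/0}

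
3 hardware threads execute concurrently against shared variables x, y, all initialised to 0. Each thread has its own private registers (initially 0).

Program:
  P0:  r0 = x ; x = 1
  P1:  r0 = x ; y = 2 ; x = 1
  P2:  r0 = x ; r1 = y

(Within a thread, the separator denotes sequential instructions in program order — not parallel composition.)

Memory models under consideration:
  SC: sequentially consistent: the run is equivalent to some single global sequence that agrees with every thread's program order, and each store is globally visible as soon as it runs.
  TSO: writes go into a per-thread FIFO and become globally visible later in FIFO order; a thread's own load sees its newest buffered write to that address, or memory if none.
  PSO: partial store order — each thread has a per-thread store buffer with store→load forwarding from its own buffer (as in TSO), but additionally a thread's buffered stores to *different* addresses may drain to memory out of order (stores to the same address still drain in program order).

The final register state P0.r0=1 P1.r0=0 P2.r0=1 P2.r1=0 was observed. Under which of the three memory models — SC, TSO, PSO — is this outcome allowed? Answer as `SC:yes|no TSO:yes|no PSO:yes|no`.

outcome vector order: (P0.r0,P1.r0,P2.r0,P2.r1)
SC (11): 0000, 0002, 0010, 0012, 0100, 0102, 0110, 0112, 1000, 1002, 1012
TSO (11): 0000, 0002, 0010, 0012, 0100, 0102, 0110, 0112, 1000, 1002, 1012
PSO (12): 0000, 0002, 0010, 0012, 0100, 0102, 0110, 0112, 1000, 1002, 1010, 1012
target 1010 ∈ {PSO}

SC:no TSO:no PSO:yes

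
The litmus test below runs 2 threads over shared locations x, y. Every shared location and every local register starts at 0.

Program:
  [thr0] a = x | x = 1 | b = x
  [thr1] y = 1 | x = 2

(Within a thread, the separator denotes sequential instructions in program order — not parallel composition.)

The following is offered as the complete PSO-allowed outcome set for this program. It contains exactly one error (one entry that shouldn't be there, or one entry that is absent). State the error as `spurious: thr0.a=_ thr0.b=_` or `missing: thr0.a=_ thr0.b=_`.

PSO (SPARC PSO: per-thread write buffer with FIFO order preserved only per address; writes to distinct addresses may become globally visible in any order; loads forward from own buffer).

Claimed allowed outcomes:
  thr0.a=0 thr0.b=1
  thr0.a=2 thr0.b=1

outcome vector order: (thr0.a,thr0.b)
PSO (3): (0,1); (0,2); (2,1)
PSO∖claimed = {(0,2)}

missing: thr0.a=0 thr0.b=2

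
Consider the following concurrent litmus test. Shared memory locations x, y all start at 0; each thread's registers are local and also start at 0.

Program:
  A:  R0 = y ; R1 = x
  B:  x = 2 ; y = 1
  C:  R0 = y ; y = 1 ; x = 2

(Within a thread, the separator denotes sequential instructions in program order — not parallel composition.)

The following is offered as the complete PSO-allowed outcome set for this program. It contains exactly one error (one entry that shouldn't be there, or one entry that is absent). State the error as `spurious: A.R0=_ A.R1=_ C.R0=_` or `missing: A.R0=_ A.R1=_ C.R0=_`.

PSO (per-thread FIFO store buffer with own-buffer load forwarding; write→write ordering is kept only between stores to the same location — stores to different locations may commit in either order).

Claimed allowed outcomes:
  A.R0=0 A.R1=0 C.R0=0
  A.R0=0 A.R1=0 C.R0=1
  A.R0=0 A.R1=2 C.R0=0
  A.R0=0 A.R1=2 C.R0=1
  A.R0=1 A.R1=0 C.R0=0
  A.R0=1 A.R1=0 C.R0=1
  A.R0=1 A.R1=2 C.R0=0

missing: A.R0=1 A.R1=2 C.R0=1

outcome vector order: (A.R0,A.R1,C.R0)
under PSO → 0/0/0; 0/0/1; 0/2/0; 0/2/1; 1/0/0; 1/0/1; 1/2/0; 1/2/1
PSO∖claimed = {1/2/1}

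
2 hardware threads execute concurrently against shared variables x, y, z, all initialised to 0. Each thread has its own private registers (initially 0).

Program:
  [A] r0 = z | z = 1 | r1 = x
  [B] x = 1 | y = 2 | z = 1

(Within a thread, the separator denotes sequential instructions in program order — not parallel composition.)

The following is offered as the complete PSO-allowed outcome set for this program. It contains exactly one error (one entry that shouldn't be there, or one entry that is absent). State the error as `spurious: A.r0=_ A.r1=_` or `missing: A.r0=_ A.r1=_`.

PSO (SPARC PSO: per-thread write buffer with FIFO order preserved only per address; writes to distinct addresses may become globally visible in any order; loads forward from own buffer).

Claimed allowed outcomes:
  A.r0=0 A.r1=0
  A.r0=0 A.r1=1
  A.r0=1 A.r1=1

missing: A.r0=1 A.r1=0

outcome vector order: (A.r0,A.r1)
[PSO] allowed = {<0 0> <0 1> <1 0> <1 1>}
PSO∖claimed = {<1 0>}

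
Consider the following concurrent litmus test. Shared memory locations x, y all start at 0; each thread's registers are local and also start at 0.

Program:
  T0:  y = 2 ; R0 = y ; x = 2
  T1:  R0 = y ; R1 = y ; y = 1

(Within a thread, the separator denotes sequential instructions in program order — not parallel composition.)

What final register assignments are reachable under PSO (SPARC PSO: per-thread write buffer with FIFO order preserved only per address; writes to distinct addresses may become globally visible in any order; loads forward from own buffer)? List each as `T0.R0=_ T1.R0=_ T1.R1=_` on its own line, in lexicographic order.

T0.R0=1 T1.R0=0 T1.R1=0
T0.R0=1 T1.R0=0 T1.R1=2
T0.R0=1 T1.R0=2 T1.R1=2
T0.R0=2 T1.R0=0 T1.R1=0
T0.R0=2 T1.R0=0 T1.R1=2
T0.R0=2 T1.R0=2 T1.R1=2

outcome vector order: (T0.R0,T1.R0,T1.R1)
|PSO outcomes| = 6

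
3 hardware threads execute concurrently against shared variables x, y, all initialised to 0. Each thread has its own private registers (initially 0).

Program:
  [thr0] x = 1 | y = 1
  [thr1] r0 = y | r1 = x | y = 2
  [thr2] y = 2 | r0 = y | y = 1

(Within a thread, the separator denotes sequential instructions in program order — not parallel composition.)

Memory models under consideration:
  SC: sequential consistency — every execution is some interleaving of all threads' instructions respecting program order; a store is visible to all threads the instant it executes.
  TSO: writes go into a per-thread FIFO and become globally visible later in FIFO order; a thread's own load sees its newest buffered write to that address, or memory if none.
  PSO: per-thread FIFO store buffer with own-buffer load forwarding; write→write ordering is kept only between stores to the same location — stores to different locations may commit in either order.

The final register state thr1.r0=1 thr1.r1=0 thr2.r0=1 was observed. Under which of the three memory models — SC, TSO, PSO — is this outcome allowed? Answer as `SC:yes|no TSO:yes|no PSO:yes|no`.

SC:no TSO:no PSO:yes

outcome vector order: (thr1.r0,thr1.r1,thr2.r0)
SC (11): 0/0/1, 0/0/2, 0/1/1, 0/1/2, 1/0/2, 1/1/1, 1/1/2, 2/0/1, 2/0/2, 2/1/1, 2/1/2
TSO (11): 0/0/1, 0/0/2, 0/1/1, 0/1/2, 1/0/2, 1/1/1, 1/1/2, 2/0/1, 2/0/2, 2/1/1, 2/1/2
PSO (12): 0/0/1, 0/0/2, 0/1/1, 0/1/2, 1/0/1, 1/0/2, 1/1/1, 1/1/2, 2/0/1, 2/0/2, 2/1/1, 2/1/2
target 1/0/1 ∈ {PSO}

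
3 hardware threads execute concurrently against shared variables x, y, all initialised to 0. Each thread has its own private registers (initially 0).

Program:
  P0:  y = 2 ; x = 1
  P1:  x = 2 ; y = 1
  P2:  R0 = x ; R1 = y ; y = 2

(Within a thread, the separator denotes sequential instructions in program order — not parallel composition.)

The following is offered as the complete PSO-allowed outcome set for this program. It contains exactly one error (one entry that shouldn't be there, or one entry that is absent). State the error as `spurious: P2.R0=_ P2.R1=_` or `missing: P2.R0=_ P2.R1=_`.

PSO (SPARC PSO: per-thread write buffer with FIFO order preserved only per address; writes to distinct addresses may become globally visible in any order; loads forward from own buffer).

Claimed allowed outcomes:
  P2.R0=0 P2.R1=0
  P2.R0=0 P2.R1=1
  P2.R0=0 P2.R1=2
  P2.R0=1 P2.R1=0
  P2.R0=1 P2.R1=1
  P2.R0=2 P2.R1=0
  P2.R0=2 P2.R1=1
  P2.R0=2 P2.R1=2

outcome vector order: (P2.R0,P2.R1)
PSO: 9 outcomes — {(0,0) (0,1) (0,2) (1,0) (1,1) (1,2) (2,0) (2,1) (2,2)}
PSO∖claimed = {(1,2)}

missing: P2.R0=1 P2.R1=2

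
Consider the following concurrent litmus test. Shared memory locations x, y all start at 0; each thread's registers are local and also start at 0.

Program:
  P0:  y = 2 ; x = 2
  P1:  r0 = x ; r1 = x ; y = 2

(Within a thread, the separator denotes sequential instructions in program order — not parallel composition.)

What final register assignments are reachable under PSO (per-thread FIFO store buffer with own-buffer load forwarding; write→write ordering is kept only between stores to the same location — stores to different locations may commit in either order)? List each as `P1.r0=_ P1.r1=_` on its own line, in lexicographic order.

P1.r0=0 P1.r1=0
P1.r0=0 P1.r1=2
P1.r0=2 P1.r1=2

outcome vector order: (P1.r0,P1.r1)
|PSO outcomes| = 3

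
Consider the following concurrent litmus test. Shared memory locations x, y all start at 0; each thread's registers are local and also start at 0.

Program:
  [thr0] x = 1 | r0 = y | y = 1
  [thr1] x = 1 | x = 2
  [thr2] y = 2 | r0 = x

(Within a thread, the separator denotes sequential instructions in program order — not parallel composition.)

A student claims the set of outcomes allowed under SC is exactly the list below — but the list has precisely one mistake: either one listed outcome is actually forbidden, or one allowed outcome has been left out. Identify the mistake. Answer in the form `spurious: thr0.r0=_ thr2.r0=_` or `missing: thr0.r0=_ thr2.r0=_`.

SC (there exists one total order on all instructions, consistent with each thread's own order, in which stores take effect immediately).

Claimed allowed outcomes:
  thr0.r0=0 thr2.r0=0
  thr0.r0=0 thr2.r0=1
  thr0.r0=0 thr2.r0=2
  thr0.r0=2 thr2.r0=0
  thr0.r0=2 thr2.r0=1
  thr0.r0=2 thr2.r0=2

spurious: thr0.r0=0 thr2.r0=0

outcome vector order: (thr0.r0,thr2.r0)
under SC → <0 1>, <0 2>, <2 0>, <2 1>, <2 2>
claimed∖SC = {<0 0>}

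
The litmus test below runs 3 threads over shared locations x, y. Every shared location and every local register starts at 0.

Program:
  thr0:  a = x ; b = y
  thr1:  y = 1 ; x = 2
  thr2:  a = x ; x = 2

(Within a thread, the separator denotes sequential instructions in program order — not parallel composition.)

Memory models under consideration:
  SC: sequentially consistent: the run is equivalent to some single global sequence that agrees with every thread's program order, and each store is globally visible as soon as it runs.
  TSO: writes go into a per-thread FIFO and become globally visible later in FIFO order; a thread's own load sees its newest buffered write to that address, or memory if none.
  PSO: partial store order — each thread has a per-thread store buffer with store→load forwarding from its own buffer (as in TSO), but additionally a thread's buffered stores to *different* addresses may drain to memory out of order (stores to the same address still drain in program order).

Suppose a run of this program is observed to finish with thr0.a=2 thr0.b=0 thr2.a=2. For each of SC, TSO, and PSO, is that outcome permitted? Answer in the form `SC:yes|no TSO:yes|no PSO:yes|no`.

outcome vector order: (thr0.a,thr0.b,thr2.a)
SC: 7 outcomes — {<0 0 0> <0 0 2> <0 1 0> <0 1 2> <2 0 0> <2 1 0> <2 1 2>}
TSO: 7 outcomes — {<0 0 0> <0 0 2> <0 1 0> <0 1 2> <2 0 0> <2 1 0> <2 1 2>}
PSO: 8 outcomes — {<0 0 0> <0 0 2> <0 1 0> <0 1 2> <2 0 0> <2 0 2> <2 1 0> <2 1 2>}
target <2 0 2> ∈ {PSO}

SC:no TSO:no PSO:yes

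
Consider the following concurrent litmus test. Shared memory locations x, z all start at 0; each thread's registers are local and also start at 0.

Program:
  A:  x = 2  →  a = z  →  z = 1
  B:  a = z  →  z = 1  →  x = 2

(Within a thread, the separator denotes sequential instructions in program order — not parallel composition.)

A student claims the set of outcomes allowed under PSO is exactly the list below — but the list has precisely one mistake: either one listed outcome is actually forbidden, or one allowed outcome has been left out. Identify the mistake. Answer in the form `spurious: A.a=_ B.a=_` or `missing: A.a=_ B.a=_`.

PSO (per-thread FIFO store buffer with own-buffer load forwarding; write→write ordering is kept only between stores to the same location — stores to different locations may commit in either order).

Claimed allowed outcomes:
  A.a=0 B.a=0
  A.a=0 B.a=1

outcome vector order: (A.a,B.a)
PSO: 3 outcomes — {00 01 10}
PSO∖claimed = {10}

missing: A.a=1 B.a=0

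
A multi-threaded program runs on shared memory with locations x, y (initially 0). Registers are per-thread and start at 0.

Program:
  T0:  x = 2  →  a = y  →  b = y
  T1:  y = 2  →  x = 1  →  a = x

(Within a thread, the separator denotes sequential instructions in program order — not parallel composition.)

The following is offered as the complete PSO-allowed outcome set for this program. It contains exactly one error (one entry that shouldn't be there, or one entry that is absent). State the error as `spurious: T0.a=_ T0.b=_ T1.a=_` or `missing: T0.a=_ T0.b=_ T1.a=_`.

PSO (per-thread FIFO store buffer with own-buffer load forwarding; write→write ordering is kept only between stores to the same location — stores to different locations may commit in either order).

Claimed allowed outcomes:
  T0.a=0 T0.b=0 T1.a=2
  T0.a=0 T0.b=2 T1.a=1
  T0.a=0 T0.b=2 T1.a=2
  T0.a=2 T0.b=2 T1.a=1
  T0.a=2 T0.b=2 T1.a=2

outcome vector order: (T0.a,T0.b,T1.a)
under PSO → <0 0 1>, <0 0 2>, <0 2 1>, <0 2 2>, <2 2 1>, <2 2 2>
PSO∖claimed = {<0 0 1>}

missing: T0.a=0 T0.b=0 T1.a=1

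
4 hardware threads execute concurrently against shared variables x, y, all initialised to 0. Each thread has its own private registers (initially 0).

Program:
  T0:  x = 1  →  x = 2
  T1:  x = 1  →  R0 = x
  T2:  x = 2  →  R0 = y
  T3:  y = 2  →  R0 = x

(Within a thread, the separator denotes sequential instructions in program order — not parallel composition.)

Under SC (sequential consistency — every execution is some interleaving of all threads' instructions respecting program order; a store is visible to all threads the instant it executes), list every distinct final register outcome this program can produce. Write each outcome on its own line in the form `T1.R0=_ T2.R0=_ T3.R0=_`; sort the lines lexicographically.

T1.R0=1 T2.R0=0 T3.R0=1
T1.R0=1 T2.R0=0 T3.R0=2
T1.R0=1 T2.R0=2 T3.R0=0
T1.R0=1 T2.R0=2 T3.R0=1
T1.R0=1 T2.R0=2 T3.R0=2
T1.R0=2 T2.R0=0 T3.R0=1
T1.R0=2 T2.R0=0 T3.R0=2
T1.R0=2 T2.R0=2 T3.R0=0
T1.R0=2 T2.R0=2 T3.R0=1
T1.R0=2 T2.R0=2 T3.R0=2

outcome vector order: (T1.R0,T2.R0,T3.R0)
|SC outcomes| = 10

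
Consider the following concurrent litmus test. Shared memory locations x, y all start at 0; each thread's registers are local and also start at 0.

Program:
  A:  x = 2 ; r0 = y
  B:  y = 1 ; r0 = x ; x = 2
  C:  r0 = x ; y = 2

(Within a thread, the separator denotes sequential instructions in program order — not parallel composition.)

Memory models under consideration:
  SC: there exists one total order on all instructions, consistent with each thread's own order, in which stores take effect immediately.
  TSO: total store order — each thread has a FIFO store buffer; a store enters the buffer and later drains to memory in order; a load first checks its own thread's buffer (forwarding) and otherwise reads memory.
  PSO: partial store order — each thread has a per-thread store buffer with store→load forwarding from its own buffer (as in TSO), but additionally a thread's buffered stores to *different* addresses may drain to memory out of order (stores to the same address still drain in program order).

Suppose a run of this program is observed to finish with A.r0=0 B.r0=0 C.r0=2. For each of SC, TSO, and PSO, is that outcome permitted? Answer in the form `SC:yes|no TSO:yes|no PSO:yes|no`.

SC:no TSO:yes PSO:yes

outcome vector order: (A.r0,B.r0,C.r0)
under SC → 020; 022; 100; 102; 120; 122; 200; 202; 220; 222
under TSO → 000; 002; 020; 022; 100; 102; 120; 122; 200; 202; 220; 222
under PSO → 000; 002; 020; 022; 100; 102; 120; 122; 200; 202; 220; 222
target 002 ∈ {TSO,PSO}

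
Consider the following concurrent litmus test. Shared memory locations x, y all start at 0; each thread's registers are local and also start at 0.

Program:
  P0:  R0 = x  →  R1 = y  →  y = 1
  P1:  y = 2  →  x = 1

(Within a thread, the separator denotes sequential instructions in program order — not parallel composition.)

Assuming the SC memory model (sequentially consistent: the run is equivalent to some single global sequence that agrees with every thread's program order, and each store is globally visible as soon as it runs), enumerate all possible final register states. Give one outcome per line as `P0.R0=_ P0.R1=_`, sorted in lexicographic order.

P0.R0=0 P0.R1=0
P0.R0=0 P0.R1=2
P0.R0=1 P0.R1=2

outcome vector order: (P0.R0,P0.R1)
|SC outcomes| = 3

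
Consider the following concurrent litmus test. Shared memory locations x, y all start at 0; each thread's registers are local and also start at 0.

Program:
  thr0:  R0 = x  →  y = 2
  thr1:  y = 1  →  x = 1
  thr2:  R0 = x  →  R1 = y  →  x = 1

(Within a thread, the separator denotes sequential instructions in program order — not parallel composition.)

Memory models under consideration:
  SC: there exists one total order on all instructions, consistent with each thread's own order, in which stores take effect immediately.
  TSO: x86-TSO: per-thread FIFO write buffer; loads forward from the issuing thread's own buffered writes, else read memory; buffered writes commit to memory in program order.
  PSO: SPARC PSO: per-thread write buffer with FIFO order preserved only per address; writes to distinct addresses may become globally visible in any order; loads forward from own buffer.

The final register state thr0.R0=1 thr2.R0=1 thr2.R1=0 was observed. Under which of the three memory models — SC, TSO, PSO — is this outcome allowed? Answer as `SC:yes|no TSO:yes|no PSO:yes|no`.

SC:no TSO:no PSO:yes

outcome vector order: (thr0.R0,thr2.R0,thr2.R1)
SC (10): (0,0,0), (0,0,1), (0,0,2), (0,1,1), (0,1,2), (1,0,0), (1,0,1), (1,0,2), (1,1,1), (1,1,2)
TSO (10): (0,0,0), (0,0,1), (0,0,2), (0,1,1), (0,1,2), (1,0,0), (1,0,1), (1,0,2), (1,1,1), (1,1,2)
PSO (12): (0,0,0), (0,0,1), (0,0,2), (0,1,0), (0,1,1), (0,1,2), (1,0,0), (1,0,1), (1,0,2), (1,1,0), (1,1,1), (1,1,2)
target (1,1,0) ∈ {PSO}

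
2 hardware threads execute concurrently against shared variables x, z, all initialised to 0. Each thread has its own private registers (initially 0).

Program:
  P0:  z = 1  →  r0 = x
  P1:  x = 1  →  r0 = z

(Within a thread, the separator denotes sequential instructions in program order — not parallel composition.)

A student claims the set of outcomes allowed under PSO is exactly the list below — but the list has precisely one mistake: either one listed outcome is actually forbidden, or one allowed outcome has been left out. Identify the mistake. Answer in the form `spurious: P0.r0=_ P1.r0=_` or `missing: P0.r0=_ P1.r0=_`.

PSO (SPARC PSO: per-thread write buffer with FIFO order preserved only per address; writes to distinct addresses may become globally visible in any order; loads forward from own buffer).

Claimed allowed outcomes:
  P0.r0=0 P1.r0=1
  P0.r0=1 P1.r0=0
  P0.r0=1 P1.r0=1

missing: P0.r0=0 P1.r0=0

outcome vector order: (P0.r0,P1.r0)
PSO: 4 outcomes — {0/0; 0/1; 1/0; 1/1}
PSO∖claimed = {0/0}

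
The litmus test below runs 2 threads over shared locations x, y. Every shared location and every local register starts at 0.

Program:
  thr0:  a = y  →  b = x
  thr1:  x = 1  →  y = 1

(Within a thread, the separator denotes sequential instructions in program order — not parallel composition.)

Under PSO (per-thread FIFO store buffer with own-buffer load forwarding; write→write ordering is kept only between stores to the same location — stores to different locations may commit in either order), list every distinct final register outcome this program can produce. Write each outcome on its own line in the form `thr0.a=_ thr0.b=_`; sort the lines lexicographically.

outcome vector order: (thr0.a,thr0.b)
|PSO outcomes| = 4

thr0.a=0 thr0.b=0
thr0.a=0 thr0.b=1
thr0.a=1 thr0.b=0
thr0.a=1 thr0.b=1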